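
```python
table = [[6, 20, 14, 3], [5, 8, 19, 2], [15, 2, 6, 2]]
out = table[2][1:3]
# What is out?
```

table[2] = [15, 2, 6, 2]. table[2] has length 4. The slice table[2][1:3] selects indices [1, 2] (1->2, 2->6), giving [2, 6].

[2, 6]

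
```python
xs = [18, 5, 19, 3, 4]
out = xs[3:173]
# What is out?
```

xs has length 5. The slice xs[3:173] selects indices [3, 4] (3->3, 4->4), giving [3, 4].

[3, 4]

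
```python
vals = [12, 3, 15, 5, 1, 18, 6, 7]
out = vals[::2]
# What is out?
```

vals has length 8. The slice vals[::2] selects indices [0, 2, 4, 6] (0->12, 2->15, 4->1, 6->6), giving [12, 15, 1, 6].

[12, 15, 1, 6]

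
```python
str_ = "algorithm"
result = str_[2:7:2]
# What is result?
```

str_ has length 9. The slice str_[2:7:2] selects indices [2, 4, 6] (2->'g', 4->'r', 6->'t'), giving 'grt'.

'grt'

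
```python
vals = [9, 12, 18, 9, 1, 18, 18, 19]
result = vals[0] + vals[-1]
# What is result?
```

vals has length 8. vals[0] = 9.
vals has length 8. Negative index -1 maps to positive index 8 + (-1) = 7. vals[7] = 19.
Sum: 9 + 19 = 28.

28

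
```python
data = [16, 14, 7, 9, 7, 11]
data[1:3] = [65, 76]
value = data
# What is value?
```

data starts as [16, 14, 7, 9, 7, 11] (length 6). The slice data[1:3] covers indices [1, 2] with values [14, 7]. Replacing that slice with [65, 76] (same length) produces [16, 65, 76, 9, 7, 11].

[16, 65, 76, 9, 7, 11]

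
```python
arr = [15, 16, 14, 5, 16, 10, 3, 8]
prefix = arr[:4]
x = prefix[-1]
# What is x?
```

arr has length 8. The slice arr[:4] selects indices [0, 1, 2, 3] (0->15, 1->16, 2->14, 3->5), giving [15, 16, 14, 5]. So prefix = [15, 16, 14, 5]. Then prefix[-1] = 5.

5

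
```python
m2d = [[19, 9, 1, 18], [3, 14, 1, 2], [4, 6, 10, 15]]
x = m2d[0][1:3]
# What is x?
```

m2d[0] = [19, 9, 1, 18]. m2d[0] has length 4. The slice m2d[0][1:3] selects indices [1, 2] (1->9, 2->1), giving [9, 1].

[9, 1]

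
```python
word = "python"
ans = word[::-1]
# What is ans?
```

word has length 6. The slice word[::-1] selects indices [5, 4, 3, 2, 1, 0] (5->'n', 4->'o', 3->'h', 2->'t', 1->'y', 0->'p'), giving 'nohtyp'.

'nohtyp'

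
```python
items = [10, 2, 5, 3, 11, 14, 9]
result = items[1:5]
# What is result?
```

items has length 7. The slice items[1:5] selects indices [1, 2, 3, 4] (1->2, 2->5, 3->3, 4->11), giving [2, 5, 3, 11].

[2, 5, 3, 11]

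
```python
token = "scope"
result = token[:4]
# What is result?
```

token has length 5. The slice token[:4] selects indices [0, 1, 2, 3] (0->'s', 1->'c', 2->'o', 3->'p'), giving 'scop'.

'scop'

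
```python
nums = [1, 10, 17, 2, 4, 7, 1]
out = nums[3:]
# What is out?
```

nums has length 7. The slice nums[3:] selects indices [3, 4, 5, 6] (3->2, 4->4, 5->7, 6->1), giving [2, 4, 7, 1].

[2, 4, 7, 1]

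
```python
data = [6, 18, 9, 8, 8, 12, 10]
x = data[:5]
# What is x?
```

data has length 7. The slice data[:5] selects indices [0, 1, 2, 3, 4] (0->6, 1->18, 2->9, 3->8, 4->8), giving [6, 18, 9, 8, 8].

[6, 18, 9, 8, 8]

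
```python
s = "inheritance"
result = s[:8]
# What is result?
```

s has length 11. The slice s[:8] selects indices [0, 1, 2, 3, 4, 5, 6, 7] (0->'i', 1->'n', 2->'h', 3->'e', 4->'r', 5->'i', 6->'t', 7->'a'), giving 'inherita'.

'inherita'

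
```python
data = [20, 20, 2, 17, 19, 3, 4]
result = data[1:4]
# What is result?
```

data has length 7. The slice data[1:4] selects indices [1, 2, 3] (1->20, 2->2, 3->17), giving [20, 2, 17].

[20, 2, 17]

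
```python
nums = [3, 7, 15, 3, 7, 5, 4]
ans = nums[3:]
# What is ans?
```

nums has length 7. The slice nums[3:] selects indices [3, 4, 5, 6] (3->3, 4->7, 5->5, 6->4), giving [3, 7, 5, 4].

[3, 7, 5, 4]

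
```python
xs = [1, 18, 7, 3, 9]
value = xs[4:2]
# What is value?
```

xs has length 5. The slice xs[4:2] resolves to an empty index range, so the result is [].

[]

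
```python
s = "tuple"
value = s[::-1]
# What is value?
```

s has length 5. The slice s[::-1] selects indices [4, 3, 2, 1, 0] (4->'e', 3->'l', 2->'p', 1->'u', 0->'t'), giving 'elput'.

'elput'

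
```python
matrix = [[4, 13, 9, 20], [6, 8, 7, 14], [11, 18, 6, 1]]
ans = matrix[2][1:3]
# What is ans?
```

matrix[2] = [11, 18, 6, 1]. matrix[2] has length 4. The slice matrix[2][1:3] selects indices [1, 2] (1->18, 2->6), giving [18, 6].

[18, 6]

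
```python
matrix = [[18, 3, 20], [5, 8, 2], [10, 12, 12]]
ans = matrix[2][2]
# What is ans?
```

matrix[2] = [10, 12, 12]. Taking column 2 of that row yields 12.

12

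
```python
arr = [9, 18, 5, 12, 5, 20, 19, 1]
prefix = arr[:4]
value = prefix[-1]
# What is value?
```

arr has length 8. The slice arr[:4] selects indices [0, 1, 2, 3] (0->9, 1->18, 2->5, 3->12), giving [9, 18, 5, 12]. So prefix = [9, 18, 5, 12]. Then prefix[-1] = 12.

12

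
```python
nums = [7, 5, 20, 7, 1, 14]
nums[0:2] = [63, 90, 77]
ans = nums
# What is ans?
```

nums starts as [7, 5, 20, 7, 1, 14] (length 6). The slice nums[0:2] covers indices [0, 1] with values [7, 5]. Replacing that slice with [63, 90, 77] (different length) produces [63, 90, 77, 20, 7, 1, 14].

[63, 90, 77, 20, 7, 1, 14]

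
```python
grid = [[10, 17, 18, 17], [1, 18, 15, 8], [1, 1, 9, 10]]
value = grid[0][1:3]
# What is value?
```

grid[0] = [10, 17, 18, 17]. grid[0] has length 4. The slice grid[0][1:3] selects indices [1, 2] (1->17, 2->18), giving [17, 18].

[17, 18]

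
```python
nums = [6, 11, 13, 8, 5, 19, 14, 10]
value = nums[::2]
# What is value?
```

nums has length 8. The slice nums[::2] selects indices [0, 2, 4, 6] (0->6, 2->13, 4->5, 6->14), giving [6, 13, 5, 14].

[6, 13, 5, 14]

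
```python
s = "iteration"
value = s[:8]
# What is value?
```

s has length 9. The slice s[:8] selects indices [0, 1, 2, 3, 4, 5, 6, 7] (0->'i', 1->'t', 2->'e', 3->'r', 4->'a', 5->'t', 6->'i', 7->'o'), giving 'iteratio'.

'iteratio'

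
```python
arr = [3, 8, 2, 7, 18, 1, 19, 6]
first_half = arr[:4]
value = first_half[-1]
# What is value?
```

arr has length 8. The slice arr[:4] selects indices [0, 1, 2, 3] (0->3, 1->8, 2->2, 3->7), giving [3, 8, 2, 7]. So first_half = [3, 8, 2, 7]. Then first_half[-1] = 7.

7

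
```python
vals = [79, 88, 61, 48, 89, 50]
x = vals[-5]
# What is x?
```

vals has length 6. Negative index -5 maps to positive index 6 + (-5) = 1. vals[1] = 88.

88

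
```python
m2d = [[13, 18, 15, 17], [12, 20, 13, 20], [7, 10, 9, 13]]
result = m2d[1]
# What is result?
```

m2d has 3 rows. Row 1 is [12, 20, 13, 20].

[12, 20, 13, 20]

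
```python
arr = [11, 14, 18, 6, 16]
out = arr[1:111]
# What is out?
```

arr has length 5. The slice arr[1:111] selects indices [1, 2, 3, 4] (1->14, 2->18, 3->6, 4->16), giving [14, 18, 6, 16].

[14, 18, 6, 16]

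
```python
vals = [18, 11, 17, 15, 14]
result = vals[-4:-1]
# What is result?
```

vals has length 5. The slice vals[-4:-1] selects indices [1, 2, 3] (1->11, 2->17, 3->15), giving [11, 17, 15].

[11, 17, 15]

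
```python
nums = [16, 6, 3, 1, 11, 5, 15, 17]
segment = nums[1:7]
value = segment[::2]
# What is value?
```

nums has length 8. The slice nums[1:7] selects indices [1, 2, 3, 4, 5, 6] (1->6, 2->3, 3->1, 4->11, 5->5, 6->15), giving [6, 3, 1, 11, 5, 15]. So segment = [6, 3, 1, 11, 5, 15]. segment has length 6. The slice segment[::2] selects indices [0, 2, 4] (0->6, 2->1, 4->5), giving [6, 1, 5].

[6, 1, 5]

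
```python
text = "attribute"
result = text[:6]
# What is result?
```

text has length 9. The slice text[:6] selects indices [0, 1, 2, 3, 4, 5] (0->'a', 1->'t', 2->'t', 3->'r', 4->'i', 5->'b'), giving 'attrib'.

'attrib'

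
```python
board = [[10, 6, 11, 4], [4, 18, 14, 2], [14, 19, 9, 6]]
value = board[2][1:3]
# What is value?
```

board[2] = [14, 19, 9, 6]. board[2] has length 4. The slice board[2][1:3] selects indices [1, 2] (1->19, 2->9), giving [19, 9].

[19, 9]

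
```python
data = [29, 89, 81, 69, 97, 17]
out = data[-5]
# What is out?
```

data has length 6. Negative index -5 maps to positive index 6 + (-5) = 1. data[1] = 89.

89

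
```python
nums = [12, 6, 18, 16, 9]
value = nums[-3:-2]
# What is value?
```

nums has length 5. The slice nums[-3:-2] selects indices [2] (2->18), giving [18].

[18]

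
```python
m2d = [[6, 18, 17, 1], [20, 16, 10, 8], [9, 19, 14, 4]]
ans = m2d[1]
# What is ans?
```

m2d has 3 rows. Row 1 is [20, 16, 10, 8].

[20, 16, 10, 8]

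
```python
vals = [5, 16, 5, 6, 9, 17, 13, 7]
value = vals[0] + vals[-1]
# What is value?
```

vals has length 8. vals[0] = 5.
vals has length 8. Negative index -1 maps to positive index 8 + (-1) = 7. vals[7] = 7.
Sum: 5 + 7 = 12.

12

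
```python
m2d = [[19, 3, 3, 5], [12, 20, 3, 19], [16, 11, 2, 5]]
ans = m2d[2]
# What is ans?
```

m2d has 3 rows. Row 2 is [16, 11, 2, 5].

[16, 11, 2, 5]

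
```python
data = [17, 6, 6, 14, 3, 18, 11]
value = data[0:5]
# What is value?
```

data has length 7. The slice data[0:5] selects indices [0, 1, 2, 3, 4] (0->17, 1->6, 2->6, 3->14, 4->3), giving [17, 6, 6, 14, 3].

[17, 6, 6, 14, 3]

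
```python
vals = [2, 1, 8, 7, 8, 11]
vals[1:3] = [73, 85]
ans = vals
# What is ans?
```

vals starts as [2, 1, 8, 7, 8, 11] (length 6). The slice vals[1:3] covers indices [1, 2] with values [1, 8]. Replacing that slice with [73, 85] (same length) produces [2, 73, 85, 7, 8, 11].

[2, 73, 85, 7, 8, 11]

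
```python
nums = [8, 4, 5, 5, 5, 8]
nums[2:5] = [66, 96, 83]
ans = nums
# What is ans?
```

nums starts as [8, 4, 5, 5, 5, 8] (length 6). The slice nums[2:5] covers indices [2, 3, 4] with values [5, 5, 5]. Replacing that slice with [66, 96, 83] (same length) produces [8, 4, 66, 96, 83, 8].

[8, 4, 66, 96, 83, 8]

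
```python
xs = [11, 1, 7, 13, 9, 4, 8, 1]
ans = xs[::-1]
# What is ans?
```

xs has length 8. The slice xs[::-1] selects indices [7, 6, 5, 4, 3, 2, 1, 0] (7->1, 6->8, 5->4, 4->9, 3->13, 2->7, 1->1, 0->11), giving [1, 8, 4, 9, 13, 7, 1, 11].

[1, 8, 4, 9, 13, 7, 1, 11]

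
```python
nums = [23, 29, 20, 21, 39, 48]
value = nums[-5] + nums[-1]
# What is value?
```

nums has length 6. Negative index -5 maps to positive index 6 + (-5) = 1. nums[1] = 29.
nums has length 6. Negative index -1 maps to positive index 6 + (-1) = 5. nums[5] = 48.
Sum: 29 + 48 = 77.

77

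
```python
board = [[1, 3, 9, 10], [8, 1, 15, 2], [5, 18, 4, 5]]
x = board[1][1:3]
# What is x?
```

board[1] = [8, 1, 15, 2]. board[1] has length 4. The slice board[1][1:3] selects indices [1, 2] (1->1, 2->15), giving [1, 15].

[1, 15]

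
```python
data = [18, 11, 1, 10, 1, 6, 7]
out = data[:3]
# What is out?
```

data has length 7. The slice data[:3] selects indices [0, 1, 2] (0->18, 1->11, 2->1), giving [18, 11, 1].

[18, 11, 1]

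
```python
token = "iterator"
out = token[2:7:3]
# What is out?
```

token has length 8. The slice token[2:7:3] selects indices [2, 5] (2->'e', 5->'t'), giving 'et'.

'et'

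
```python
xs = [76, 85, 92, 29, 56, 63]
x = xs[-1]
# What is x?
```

xs has length 6. Negative index -1 maps to positive index 6 + (-1) = 5. xs[5] = 63.

63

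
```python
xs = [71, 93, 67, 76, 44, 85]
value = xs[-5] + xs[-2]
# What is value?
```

xs has length 6. Negative index -5 maps to positive index 6 + (-5) = 1. xs[1] = 93.
xs has length 6. Negative index -2 maps to positive index 6 + (-2) = 4. xs[4] = 44.
Sum: 93 + 44 = 137.

137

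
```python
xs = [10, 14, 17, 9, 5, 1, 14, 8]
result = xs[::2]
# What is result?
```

xs has length 8. The slice xs[::2] selects indices [0, 2, 4, 6] (0->10, 2->17, 4->5, 6->14), giving [10, 17, 5, 14].

[10, 17, 5, 14]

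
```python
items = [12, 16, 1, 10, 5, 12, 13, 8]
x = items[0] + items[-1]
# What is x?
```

items has length 8. items[0] = 12.
items has length 8. Negative index -1 maps to positive index 8 + (-1) = 7. items[7] = 8.
Sum: 12 + 8 = 20.

20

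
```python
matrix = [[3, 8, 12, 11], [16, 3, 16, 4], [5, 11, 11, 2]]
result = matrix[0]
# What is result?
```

matrix has 3 rows. Row 0 is [3, 8, 12, 11].

[3, 8, 12, 11]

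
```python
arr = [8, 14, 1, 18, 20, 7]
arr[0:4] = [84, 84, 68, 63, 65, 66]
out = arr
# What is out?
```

arr starts as [8, 14, 1, 18, 20, 7] (length 6). The slice arr[0:4] covers indices [0, 1, 2, 3] with values [8, 14, 1, 18]. Replacing that slice with [84, 84, 68, 63, 65, 66] (different length) produces [84, 84, 68, 63, 65, 66, 20, 7].

[84, 84, 68, 63, 65, 66, 20, 7]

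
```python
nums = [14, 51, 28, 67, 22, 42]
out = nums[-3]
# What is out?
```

nums has length 6. Negative index -3 maps to positive index 6 + (-3) = 3. nums[3] = 67.

67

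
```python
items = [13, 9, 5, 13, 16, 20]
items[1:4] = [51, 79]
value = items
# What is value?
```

items starts as [13, 9, 5, 13, 16, 20] (length 6). The slice items[1:4] covers indices [1, 2, 3] with values [9, 5, 13]. Replacing that slice with [51, 79] (different length) produces [13, 51, 79, 16, 20].

[13, 51, 79, 16, 20]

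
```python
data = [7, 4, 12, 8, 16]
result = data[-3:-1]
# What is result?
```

data has length 5. The slice data[-3:-1] selects indices [2, 3] (2->12, 3->8), giving [12, 8].

[12, 8]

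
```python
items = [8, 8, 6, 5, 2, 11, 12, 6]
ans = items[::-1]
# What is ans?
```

items has length 8. The slice items[::-1] selects indices [7, 6, 5, 4, 3, 2, 1, 0] (7->6, 6->12, 5->11, 4->2, 3->5, 2->6, 1->8, 0->8), giving [6, 12, 11, 2, 5, 6, 8, 8].

[6, 12, 11, 2, 5, 6, 8, 8]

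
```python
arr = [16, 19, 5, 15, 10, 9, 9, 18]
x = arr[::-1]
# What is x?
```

arr has length 8. The slice arr[::-1] selects indices [7, 6, 5, 4, 3, 2, 1, 0] (7->18, 6->9, 5->9, 4->10, 3->15, 2->5, 1->19, 0->16), giving [18, 9, 9, 10, 15, 5, 19, 16].

[18, 9, 9, 10, 15, 5, 19, 16]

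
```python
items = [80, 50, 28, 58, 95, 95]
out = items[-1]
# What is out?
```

items has length 6. Negative index -1 maps to positive index 6 + (-1) = 5. items[5] = 95.

95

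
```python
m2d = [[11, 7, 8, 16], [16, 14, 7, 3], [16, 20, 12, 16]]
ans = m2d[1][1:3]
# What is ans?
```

m2d[1] = [16, 14, 7, 3]. m2d[1] has length 4. The slice m2d[1][1:3] selects indices [1, 2] (1->14, 2->7), giving [14, 7].

[14, 7]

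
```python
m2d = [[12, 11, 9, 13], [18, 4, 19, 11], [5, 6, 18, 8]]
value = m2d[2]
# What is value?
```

m2d has 3 rows. Row 2 is [5, 6, 18, 8].

[5, 6, 18, 8]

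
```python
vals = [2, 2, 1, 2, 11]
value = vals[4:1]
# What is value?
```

vals has length 5. The slice vals[4:1] resolves to an empty index range, so the result is [].

[]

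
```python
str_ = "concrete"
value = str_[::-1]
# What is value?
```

str_ has length 8. The slice str_[::-1] selects indices [7, 6, 5, 4, 3, 2, 1, 0] (7->'e', 6->'t', 5->'e', 4->'r', 3->'c', 2->'n', 1->'o', 0->'c'), giving 'etercnoc'.

'etercnoc'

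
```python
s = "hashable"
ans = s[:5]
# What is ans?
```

s has length 8. The slice s[:5] selects indices [0, 1, 2, 3, 4] (0->'h', 1->'a', 2->'s', 3->'h', 4->'a'), giving 'hasha'.

'hasha'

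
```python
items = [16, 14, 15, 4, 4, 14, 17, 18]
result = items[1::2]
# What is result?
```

items has length 8. The slice items[1::2] selects indices [1, 3, 5, 7] (1->14, 3->4, 5->14, 7->18), giving [14, 4, 14, 18].

[14, 4, 14, 18]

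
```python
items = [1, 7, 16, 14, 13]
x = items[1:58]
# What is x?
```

items has length 5. The slice items[1:58] selects indices [1, 2, 3, 4] (1->7, 2->16, 3->14, 4->13), giving [7, 16, 14, 13].

[7, 16, 14, 13]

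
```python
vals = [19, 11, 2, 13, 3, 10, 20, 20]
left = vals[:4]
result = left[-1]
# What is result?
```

vals has length 8. The slice vals[:4] selects indices [0, 1, 2, 3] (0->19, 1->11, 2->2, 3->13), giving [19, 11, 2, 13]. So left = [19, 11, 2, 13]. Then left[-1] = 13.

13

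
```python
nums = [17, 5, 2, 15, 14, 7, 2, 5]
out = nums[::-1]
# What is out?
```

nums has length 8. The slice nums[::-1] selects indices [7, 6, 5, 4, 3, 2, 1, 0] (7->5, 6->2, 5->7, 4->14, 3->15, 2->2, 1->5, 0->17), giving [5, 2, 7, 14, 15, 2, 5, 17].

[5, 2, 7, 14, 15, 2, 5, 17]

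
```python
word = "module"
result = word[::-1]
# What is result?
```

word has length 6. The slice word[::-1] selects indices [5, 4, 3, 2, 1, 0] (5->'e', 4->'l', 3->'u', 2->'d', 1->'o', 0->'m'), giving 'eludom'.

'eludom'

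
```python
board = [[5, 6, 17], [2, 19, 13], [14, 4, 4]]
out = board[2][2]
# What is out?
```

board[2] = [14, 4, 4]. Taking column 2 of that row yields 4.

4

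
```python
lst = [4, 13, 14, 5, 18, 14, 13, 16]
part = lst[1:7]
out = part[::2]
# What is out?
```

lst has length 8. The slice lst[1:7] selects indices [1, 2, 3, 4, 5, 6] (1->13, 2->14, 3->5, 4->18, 5->14, 6->13), giving [13, 14, 5, 18, 14, 13]. So part = [13, 14, 5, 18, 14, 13]. part has length 6. The slice part[::2] selects indices [0, 2, 4] (0->13, 2->5, 4->14), giving [13, 5, 14].

[13, 5, 14]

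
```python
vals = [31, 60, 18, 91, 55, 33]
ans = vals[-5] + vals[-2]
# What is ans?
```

vals has length 6. Negative index -5 maps to positive index 6 + (-5) = 1. vals[1] = 60.
vals has length 6. Negative index -2 maps to positive index 6 + (-2) = 4. vals[4] = 55.
Sum: 60 + 55 = 115.

115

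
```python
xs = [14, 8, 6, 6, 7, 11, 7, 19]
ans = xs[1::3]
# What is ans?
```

xs has length 8. The slice xs[1::3] selects indices [1, 4, 7] (1->8, 4->7, 7->19), giving [8, 7, 19].

[8, 7, 19]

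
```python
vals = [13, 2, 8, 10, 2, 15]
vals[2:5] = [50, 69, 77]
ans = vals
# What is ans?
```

vals starts as [13, 2, 8, 10, 2, 15] (length 6). The slice vals[2:5] covers indices [2, 3, 4] with values [8, 10, 2]. Replacing that slice with [50, 69, 77] (same length) produces [13, 2, 50, 69, 77, 15].

[13, 2, 50, 69, 77, 15]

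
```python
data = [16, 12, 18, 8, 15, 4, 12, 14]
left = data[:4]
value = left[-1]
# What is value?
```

data has length 8. The slice data[:4] selects indices [0, 1, 2, 3] (0->16, 1->12, 2->18, 3->8), giving [16, 12, 18, 8]. So left = [16, 12, 18, 8]. Then left[-1] = 8.

8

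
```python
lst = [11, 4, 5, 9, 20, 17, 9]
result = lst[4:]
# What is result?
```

lst has length 7. The slice lst[4:] selects indices [4, 5, 6] (4->20, 5->17, 6->9), giving [20, 17, 9].

[20, 17, 9]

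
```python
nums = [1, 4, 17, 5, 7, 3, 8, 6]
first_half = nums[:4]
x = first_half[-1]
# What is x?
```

nums has length 8. The slice nums[:4] selects indices [0, 1, 2, 3] (0->1, 1->4, 2->17, 3->5), giving [1, 4, 17, 5]. So first_half = [1, 4, 17, 5]. Then first_half[-1] = 5.

5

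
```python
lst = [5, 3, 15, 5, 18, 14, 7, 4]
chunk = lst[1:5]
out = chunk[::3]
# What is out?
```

lst has length 8. The slice lst[1:5] selects indices [1, 2, 3, 4] (1->3, 2->15, 3->5, 4->18), giving [3, 15, 5, 18]. So chunk = [3, 15, 5, 18]. chunk has length 4. The slice chunk[::3] selects indices [0, 3] (0->3, 3->18), giving [3, 18].

[3, 18]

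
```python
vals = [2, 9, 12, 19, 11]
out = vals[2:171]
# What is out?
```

vals has length 5. The slice vals[2:171] selects indices [2, 3, 4] (2->12, 3->19, 4->11), giving [12, 19, 11].

[12, 19, 11]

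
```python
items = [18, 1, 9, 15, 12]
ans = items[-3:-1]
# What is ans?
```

items has length 5. The slice items[-3:-1] selects indices [2, 3] (2->9, 3->15), giving [9, 15].

[9, 15]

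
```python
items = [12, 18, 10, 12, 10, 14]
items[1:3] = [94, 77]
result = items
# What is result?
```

items starts as [12, 18, 10, 12, 10, 14] (length 6). The slice items[1:3] covers indices [1, 2] with values [18, 10]. Replacing that slice with [94, 77] (same length) produces [12, 94, 77, 12, 10, 14].

[12, 94, 77, 12, 10, 14]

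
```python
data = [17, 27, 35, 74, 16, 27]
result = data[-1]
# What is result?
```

data has length 6. Negative index -1 maps to positive index 6 + (-1) = 5. data[5] = 27.

27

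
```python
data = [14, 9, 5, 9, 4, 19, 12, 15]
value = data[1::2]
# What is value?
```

data has length 8. The slice data[1::2] selects indices [1, 3, 5, 7] (1->9, 3->9, 5->19, 7->15), giving [9, 9, 19, 15].

[9, 9, 19, 15]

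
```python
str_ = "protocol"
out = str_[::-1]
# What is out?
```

str_ has length 8. The slice str_[::-1] selects indices [7, 6, 5, 4, 3, 2, 1, 0] (7->'l', 6->'o', 5->'c', 4->'o', 3->'t', 2->'o', 1->'r', 0->'p'), giving 'locotorp'.

'locotorp'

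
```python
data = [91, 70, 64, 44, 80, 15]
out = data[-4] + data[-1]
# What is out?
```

data has length 6. Negative index -4 maps to positive index 6 + (-4) = 2. data[2] = 64.
data has length 6. Negative index -1 maps to positive index 6 + (-1) = 5. data[5] = 15.
Sum: 64 + 15 = 79.

79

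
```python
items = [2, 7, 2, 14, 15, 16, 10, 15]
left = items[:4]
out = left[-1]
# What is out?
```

items has length 8. The slice items[:4] selects indices [0, 1, 2, 3] (0->2, 1->7, 2->2, 3->14), giving [2, 7, 2, 14]. So left = [2, 7, 2, 14]. Then left[-1] = 14.

14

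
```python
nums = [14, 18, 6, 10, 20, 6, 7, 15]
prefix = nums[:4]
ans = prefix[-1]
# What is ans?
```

nums has length 8. The slice nums[:4] selects indices [0, 1, 2, 3] (0->14, 1->18, 2->6, 3->10), giving [14, 18, 6, 10]. So prefix = [14, 18, 6, 10]. Then prefix[-1] = 10.

10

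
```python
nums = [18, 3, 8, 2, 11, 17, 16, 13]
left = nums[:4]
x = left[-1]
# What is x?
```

nums has length 8. The slice nums[:4] selects indices [0, 1, 2, 3] (0->18, 1->3, 2->8, 3->2), giving [18, 3, 8, 2]. So left = [18, 3, 8, 2]. Then left[-1] = 2.

2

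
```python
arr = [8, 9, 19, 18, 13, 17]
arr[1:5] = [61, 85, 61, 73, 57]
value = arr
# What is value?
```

arr starts as [8, 9, 19, 18, 13, 17] (length 6). The slice arr[1:5] covers indices [1, 2, 3, 4] with values [9, 19, 18, 13]. Replacing that slice with [61, 85, 61, 73, 57] (different length) produces [8, 61, 85, 61, 73, 57, 17].

[8, 61, 85, 61, 73, 57, 17]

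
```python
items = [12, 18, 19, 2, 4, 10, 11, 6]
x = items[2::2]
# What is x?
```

items has length 8. The slice items[2::2] selects indices [2, 4, 6] (2->19, 4->4, 6->11), giving [19, 4, 11].

[19, 4, 11]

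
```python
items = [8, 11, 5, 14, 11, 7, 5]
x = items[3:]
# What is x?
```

items has length 7. The slice items[3:] selects indices [3, 4, 5, 6] (3->14, 4->11, 5->7, 6->5), giving [14, 11, 7, 5].

[14, 11, 7, 5]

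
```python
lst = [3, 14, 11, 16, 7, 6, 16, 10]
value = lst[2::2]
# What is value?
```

lst has length 8. The slice lst[2::2] selects indices [2, 4, 6] (2->11, 4->7, 6->16), giving [11, 7, 16].

[11, 7, 16]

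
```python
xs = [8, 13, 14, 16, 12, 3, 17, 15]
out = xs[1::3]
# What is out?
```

xs has length 8. The slice xs[1::3] selects indices [1, 4, 7] (1->13, 4->12, 7->15), giving [13, 12, 15].

[13, 12, 15]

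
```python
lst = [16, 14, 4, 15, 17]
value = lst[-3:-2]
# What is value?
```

lst has length 5. The slice lst[-3:-2] selects indices [2] (2->4), giving [4].

[4]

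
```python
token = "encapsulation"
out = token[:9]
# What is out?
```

token has length 13. The slice token[:9] selects indices [0, 1, 2, 3, 4, 5, 6, 7, 8] (0->'e', 1->'n', 2->'c', 3->'a', 4->'p', 5->'s', 6->'u', 7->'l', 8->'a'), giving 'encapsula'.

'encapsula'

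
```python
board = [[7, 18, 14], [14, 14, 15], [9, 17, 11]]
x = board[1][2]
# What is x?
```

board[1] = [14, 14, 15]. Taking column 2 of that row yields 15.

15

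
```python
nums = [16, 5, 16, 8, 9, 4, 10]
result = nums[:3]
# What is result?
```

nums has length 7. The slice nums[:3] selects indices [0, 1, 2] (0->16, 1->5, 2->16), giving [16, 5, 16].

[16, 5, 16]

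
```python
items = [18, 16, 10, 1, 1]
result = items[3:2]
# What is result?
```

items has length 5. The slice items[3:2] resolves to an empty index range, so the result is [].

[]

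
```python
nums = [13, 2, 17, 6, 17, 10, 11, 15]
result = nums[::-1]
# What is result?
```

nums has length 8. The slice nums[::-1] selects indices [7, 6, 5, 4, 3, 2, 1, 0] (7->15, 6->11, 5->10, 4->17, 3->6, 2->17, 1->2, 0->13), giving [15, 11, 10, 17, 6, 17, 2, 13].

[15, 11, 10, 17, 6, 17, 2, 13]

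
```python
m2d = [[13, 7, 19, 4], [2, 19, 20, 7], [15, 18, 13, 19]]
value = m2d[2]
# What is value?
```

m2d has 3 rows. Row 2 is [15, 18, 13, 19].

[15, 18, 13, 19]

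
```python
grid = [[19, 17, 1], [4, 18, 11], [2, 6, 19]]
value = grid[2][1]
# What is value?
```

grid[2] = [2, 6, 19]. Taking column 1 of that row yields 6.

6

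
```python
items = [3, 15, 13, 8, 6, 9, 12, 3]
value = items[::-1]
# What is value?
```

items has length 8. The slice items[::-1] selects indices [7, 6, 5, 4, 3, 2, 1, 0] (7->3, 6->12, 5->9, 4->6, 3->8, 2->13, 1->15, 0->3), giving [3, 12, 9, 6, 8, 13, 15, 3].

[3, 12, 9, 6, 8, 13, 15, 3]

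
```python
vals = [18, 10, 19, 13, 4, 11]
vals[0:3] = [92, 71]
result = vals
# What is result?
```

vals starts as [18, 10, 19, 13, 4, 11] (length 6). The slice vals[0:3] covers indices [0, 1, 2] with values [18, 10, 19]. Replacing that slice with [92, 71] (different length) produces [92, 71, 13, 4, 11].

[92, 71, 13, 4, 11]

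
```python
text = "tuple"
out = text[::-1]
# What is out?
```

text has length 5. The slice text[::-1] selects indices [4, 3, 2, 1, 0] (4->'e', 3->'l', 2->'p', 1->'u', 0->'t'), giving 'elput'.

'elput'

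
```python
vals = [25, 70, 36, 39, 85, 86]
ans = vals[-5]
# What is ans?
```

vals has length 6. Negative index -5 maps to positive index 6 + (-5) = 1. vals[1] = 70.

70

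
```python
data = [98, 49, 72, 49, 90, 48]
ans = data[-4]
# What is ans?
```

data has length 6. Negative index -4 maps to positive index 6 + (-4) = 2. data[2] = 72.

72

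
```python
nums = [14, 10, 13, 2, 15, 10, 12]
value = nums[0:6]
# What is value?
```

nums has length 7. The slice nums[0:6] selects indices [0, 1, 2, 3, 4, 5] (0->14, 1->10, 2->13, 3->2, 4->15, 5->10), giving [14, 10, 13, 2, 15, 10].

[14, 10, 13, 2, 15, 10]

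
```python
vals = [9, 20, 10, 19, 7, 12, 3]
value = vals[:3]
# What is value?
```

vals has length 7. The slice vals[:3] selects indices [0, 1, 2] (0->9, 1->20, 2->10), giving [9, 20, 10].

[9, 20, 10]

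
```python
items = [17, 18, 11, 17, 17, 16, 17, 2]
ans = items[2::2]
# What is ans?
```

items has length 8. The slice items[2::2] selects indices [2, 4, 6] (2->11, 4->17, 6->17), giving [11, 17, 17].

[11, 17, 17]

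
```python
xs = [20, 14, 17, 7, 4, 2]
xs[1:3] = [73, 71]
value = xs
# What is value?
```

xs starts as [20, 14, 17, 7, 4, 2] (length 6). The slice xs[1:3] covers indices [1, 2] with values [14, 17]. Replacing that slice with [73, 71] (same length) produces [20, 73, 71, 7, 4, 2].

[20, 73, 71, 7, 4, 2]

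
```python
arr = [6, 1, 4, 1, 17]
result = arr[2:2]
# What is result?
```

arr has length 5. The slice arr[2:2] resolves to an empty index range, so the result is [].

[]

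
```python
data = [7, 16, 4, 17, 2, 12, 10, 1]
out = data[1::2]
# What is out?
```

data has length 8. The slice data[1::2] selects indices [1, 3, 5, 7] (1->16, 3->17, 5->12, 7->1), giving [16, 17, 12, 1].

[16, 17, 12, 1]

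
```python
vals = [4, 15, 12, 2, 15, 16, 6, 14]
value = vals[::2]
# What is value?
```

vals has length 8. The slice vals[::2] selects indices [0, 2, 4, 6] (0->4, 2->12, 4->15, 6->6), giving [4, 12, 15, 6].

[4, 12, 15, 6]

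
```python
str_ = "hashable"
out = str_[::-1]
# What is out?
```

str_ has length 8. The slice str_[::-1] selects indices [7, 6, 5, 4, 3, 2, 1, 0] (7->'e', 6->'l', 5->'b', 4->'a', 3->'h', 2->'s', 1->'a', 0->'h'), giving 'elbahsah'.

'elbahsah'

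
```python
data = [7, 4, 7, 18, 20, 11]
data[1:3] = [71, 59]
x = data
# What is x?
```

data starts as [7, 4, 7, 18, 20, 11] (length 6). The slice data[1:3] covers indices [1, 2] with values [4, 7]. Replacing that slice with [71, 59] (same length) produces [7, 71, 59, 18, 20, 11].

[7, 71, 59, 18, 20, 11]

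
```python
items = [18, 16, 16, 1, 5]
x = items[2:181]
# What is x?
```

items has length 5. The slice items[2:181] selects indices [2, 3, 4] (2->16, 3->1, 4->5), giving [16, 1, 5].

[16, 1, 5]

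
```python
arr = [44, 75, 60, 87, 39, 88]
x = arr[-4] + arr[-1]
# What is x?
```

arr has length 6. Negative index -4 maps to positive index 6 + (-4) = 2. arr[2] = 60.
arr has length 6. Negative index -1 maps to positive index 6 + (-1) = 5. arr[5] = 88.
Sum: 60 + 88 = 148.

148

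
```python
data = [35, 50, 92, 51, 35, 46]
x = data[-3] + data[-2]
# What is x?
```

data has length 6. Negative index -3 maps to positive index 6 + (-3) = 3. data[3] = 51.
data has length 6. Negative index -2 maps to positive index 6 + (-2) = 4. data[4] = 35.
Sum: 51 + 35 = 86.

86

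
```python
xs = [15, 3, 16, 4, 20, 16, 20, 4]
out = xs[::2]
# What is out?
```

xs has length 8. The slice xs[::2] selects indices [0, 2, 4, 6] (0->15, 2->16, 4->20, 6->20), giving [15, 16, 20, 20].

[15, 16, 20, 20]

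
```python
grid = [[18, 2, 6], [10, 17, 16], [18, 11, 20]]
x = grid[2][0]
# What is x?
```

grid[2] = [18, 11, 20]. Taking column 0 of that row yields 18.

18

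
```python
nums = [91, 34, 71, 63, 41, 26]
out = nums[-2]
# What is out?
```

nums has length 6. Negative index -2 maps to positive index 6 + (-2) = 4. nums[4] = 41.

41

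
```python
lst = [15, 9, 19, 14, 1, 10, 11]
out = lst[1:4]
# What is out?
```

lst has length 7. The slice lst[1:4] selects indices [1, 2, 3] (1->9, 2->19, 3->14), giving [9, 19, 14].

[9, 19, 14]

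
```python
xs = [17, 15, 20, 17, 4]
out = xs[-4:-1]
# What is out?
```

xs has length 5. The slice xs[-4:-1] selects indices [1, 2, 3] (1->15, 2->20, 3->17), giving [15, 20, 17].

[15, 20, 17]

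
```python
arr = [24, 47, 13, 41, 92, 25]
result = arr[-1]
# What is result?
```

arr has length 6. Negative index -1 maps to positive index 6 + (-1) = 5. arr[5] = 25.

25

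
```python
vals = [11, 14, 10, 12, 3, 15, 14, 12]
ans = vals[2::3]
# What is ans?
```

vals has length 8. The slice vals[2::3] selects indices [2, 5] (2->10, 5->15), giving [10, 15].

[10, 15]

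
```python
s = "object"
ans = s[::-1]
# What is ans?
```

s has length 6. The slice s[::-1] selects indices [5, 4, 3, 2, 1, 0] (5->'t', 4->'c', 3->'e', 2->'j', 1->'b', 0->'o'), giving 'tcejbo'.

'tcejbo'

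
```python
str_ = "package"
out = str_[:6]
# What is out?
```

str_ has length 7. The slice str_[:6] selects indices [0, 1, 2, 3, 4, 5] (0->'p', 1->'a', 2->'c', 3->'k', 4->'a', 5->'g'), giving 'packag'.

'packag'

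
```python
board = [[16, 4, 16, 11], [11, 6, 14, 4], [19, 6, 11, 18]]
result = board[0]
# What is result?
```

board has 3 rows. Row 0 is [16, 4, 16, 11].

[16, 4, 16, 11]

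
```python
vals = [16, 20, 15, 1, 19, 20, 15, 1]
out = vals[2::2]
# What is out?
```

vals has length 8. The slice vals[2::2] selects indices [2, 4, 6] (2->15, 4->19, 6->15), giving [15, 19, 15].

[15, 19, 15]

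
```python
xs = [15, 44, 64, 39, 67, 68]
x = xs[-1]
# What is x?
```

xs has length 6. Negative index -1 maps to positive index 6 + (-1) = 5. xs[5] = 68.

68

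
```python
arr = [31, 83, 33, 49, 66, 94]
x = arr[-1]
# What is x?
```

arr has length 6. Negative index -1 maps to positive index 6 + (-1) = 5. arr[5] = 94.

94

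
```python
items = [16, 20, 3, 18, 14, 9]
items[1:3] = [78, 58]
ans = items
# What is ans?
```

items starts as [16, 20, 3, 18, 14, 9] (length 6). The slice items[1:3] covers indices [1, 2] with values [20, 3]. Replacing that slice with [78, 58] (same length) produces [16, 78, 58, 18, 14, 9].

[16, 78, 58, 18, 14, 9]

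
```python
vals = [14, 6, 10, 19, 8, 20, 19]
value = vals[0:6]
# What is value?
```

vals has length 7. The slice vals[0:6] selects indices [0, 1, 2, 3, 4, 5] (0->14, 1->6, 2->10, 3->19, 4->8, 5->20), giving [14, 6, 10, 19, 8, 20].

[14, 6, 10, 19, 8, 20]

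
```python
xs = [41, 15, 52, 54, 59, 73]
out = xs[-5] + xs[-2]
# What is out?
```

xs has length 6. Negative index -5 maps to positive index 6 + (-5) = 1. xs[1] = 15.
xs has length 6. Negative index -2 maps to positive index 6 + (-2) = 4. xs[4] = 59.
Sum: 15 + 59 = 74.

74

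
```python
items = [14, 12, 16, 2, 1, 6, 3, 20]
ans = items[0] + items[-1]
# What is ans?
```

items has length 8. items[0] = 14.
items has length 8. Negative index -1 maps to positive index 8 + (-1) = 7. items[7] = 20.
Sum: 14 + 20 = 34.

34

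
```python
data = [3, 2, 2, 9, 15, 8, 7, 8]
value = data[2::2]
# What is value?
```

data has length 8. The slice data[2::2] selects indices [2, 4, 6] (2->2, 4->15, 6->7), giving [2, 15, 7].

[2, 15, 7]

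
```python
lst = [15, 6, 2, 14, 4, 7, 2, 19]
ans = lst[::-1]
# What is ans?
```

lst has length 8. The slice lst[::-1] selects indices [7, 6, 5, 4, 3, 2, 1, 0] (7->19, 6->2, 5->7, 4->4, 3->14, 2->2, 1->6, 0->15), giving [19, 2, 7, 4, 14, 2, 6, 15].

[19, 2, 7, 4, 14, 2, 6, 15]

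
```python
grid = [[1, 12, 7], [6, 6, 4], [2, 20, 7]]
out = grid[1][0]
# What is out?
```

grid[1] = [6, 6, 4]. Taking column 0 of that row yields 6.

6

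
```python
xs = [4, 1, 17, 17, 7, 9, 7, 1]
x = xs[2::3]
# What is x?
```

xs has length 8. The slice xs[2::3] selects indices [2, 5] (2->17, 5->9), giving [17, 9].

[17, 9]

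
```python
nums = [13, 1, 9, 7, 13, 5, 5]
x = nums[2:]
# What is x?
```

nums has length 7. The slice nums[2:] selects indices [2, 3, 4, 5, 6] (2->9, 3->7, 4->13, 5->5, 6->5), giving [9, 7, 13, 5, 5].

[9, 7, 13, 5, 5]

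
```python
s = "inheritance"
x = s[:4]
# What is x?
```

s has length 11. The slice s[:4] selects indices [0, 1, 2, 3] (0->'i', 1->'n', 2->'h', 3->'e'), giving 'inhe'.

'inhe'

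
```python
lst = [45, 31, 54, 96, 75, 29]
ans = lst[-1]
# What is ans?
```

lst has length 6. Negative index -1 maps to positive index 6 + (-1) = 5. lst[5] = 29.

29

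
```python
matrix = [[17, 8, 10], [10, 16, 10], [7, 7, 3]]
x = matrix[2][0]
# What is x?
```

matrix[2] = [7, 7, 3]. Taking column 0 of that row yields 7.

7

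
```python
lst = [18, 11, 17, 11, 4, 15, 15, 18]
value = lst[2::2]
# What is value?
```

lst has length 8. The slice lst[2::2] selects indices [2, 4, 6] (2->17, 4->4, 6->15), giving [17, 4, 15].

[17, 4, 15]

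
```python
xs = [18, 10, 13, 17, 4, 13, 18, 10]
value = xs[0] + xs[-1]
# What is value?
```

xs has length 8. xs[0] = 18.
xs has length 8. Negative index -1 maps to positive index 8 + (-1) = 7. xs[7] = 10.
Sum: 18 + 10 = 28.

28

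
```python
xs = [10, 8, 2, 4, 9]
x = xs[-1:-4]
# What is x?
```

xs has length 5. The slice xs[-1:-4] resolves to an empty index range, so the result is [].

[]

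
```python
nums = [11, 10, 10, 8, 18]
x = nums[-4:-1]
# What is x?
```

nums has length 5. The slice nums[-4:-1] selects indices [1, 2, 3] (1->10, 2->10, 3->8), giving [10, 10, 8].

[10, 10, 8]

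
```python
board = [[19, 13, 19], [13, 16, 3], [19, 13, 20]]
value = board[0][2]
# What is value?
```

board[0] = [19, 13, 19]. Taking column 2 of that row yields 19.

19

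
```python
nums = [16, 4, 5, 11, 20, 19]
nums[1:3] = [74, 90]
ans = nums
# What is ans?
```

nums starts as [16, 4, 5, 11, 20, 19] (length 6). The slice nums[1:3] covers indices [1, 2] with values [4, 5]. Replacing that slice with [74, 90] (same length) produces [16, 74, 90, 11, 20, 19].

[16, 74, 90, 11, 20, 19]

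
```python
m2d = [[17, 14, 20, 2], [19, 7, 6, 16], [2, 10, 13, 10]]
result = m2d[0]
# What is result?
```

m2d has 3 rows. Row 0 is [17, 14, 20, 2].

[17, 14, 20, 2]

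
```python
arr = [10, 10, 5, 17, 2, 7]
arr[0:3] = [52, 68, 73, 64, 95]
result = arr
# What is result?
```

arr starts as [10, 10, 5, 17, 2, 7] (length 6). The slice arr[0:3] covers indices [0, 1, 2] with values [10, 10, 5]. Replacing that slice with [52, 68, 73, 64, 95] (different length) produces [52, 68, 73, 64, 95, 17, 2, 7].

[52, 68, 73, 64, 95, 17, 2, 7]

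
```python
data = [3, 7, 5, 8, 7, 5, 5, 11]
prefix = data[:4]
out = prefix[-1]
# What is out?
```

data has length 8. The slice data[:4] selects indices [0, 1, 2, 3] (0->3, 1->7, 2->5, 3->8), giving [3, 7, 5, 8]. So prefix = [3, 7, 5, 8]. Then prefix[-1] = 8.

8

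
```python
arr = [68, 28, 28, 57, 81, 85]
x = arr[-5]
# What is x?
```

arr has length 6. Negative index -5 maps to positive index 6 + (-5) = 1. arr[1] = 28.

28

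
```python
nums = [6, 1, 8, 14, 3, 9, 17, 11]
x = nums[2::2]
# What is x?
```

nums has length 8. The slice nums[2::2] selects indices [2, 4, 6] (2->8, 4->3, 6->17), giving [8, 3, 17].

[8, 3, 17]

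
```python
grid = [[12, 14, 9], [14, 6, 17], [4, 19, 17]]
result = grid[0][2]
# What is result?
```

grid[0] = [12, 14, 9]. Taking column 2 of that row yields 9.

9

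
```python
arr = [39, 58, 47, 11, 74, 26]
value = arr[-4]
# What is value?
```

arr has length 6. Negative index -4 maps to positive index 6 + (-4) = 2. arr[2] = 47.

47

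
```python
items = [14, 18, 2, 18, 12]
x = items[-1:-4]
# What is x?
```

items has length 5. The slice items[-1:-4] resolves to an empty index range, so the result is [].

[]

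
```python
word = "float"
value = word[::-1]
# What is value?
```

word has length 5. The slice word[::-1] selects indices [4, 3, 2, 1, 0] (4->'t', 3->'a', 2->'o', 1->'l', 0->'f'), giving 'taolf'.

'taolf'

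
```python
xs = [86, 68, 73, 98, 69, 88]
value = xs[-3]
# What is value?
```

xs has length 6. Negative index -3 maps to positive index 6 + (-3) = 3. xs[3] = 98.

98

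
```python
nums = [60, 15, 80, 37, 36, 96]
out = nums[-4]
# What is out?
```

nums has length 6. Negative index -4 maps to positive index 6 + (-4) = 2. nums[2] = 80.

80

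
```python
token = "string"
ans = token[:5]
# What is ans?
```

token has length 6. The slice token[:5] selects indices [0, 1, 2, 3, 4] (0->'s', 1->'t', 2->'r', 3->'i', 4->'n'), giving 'strin'.

'strin'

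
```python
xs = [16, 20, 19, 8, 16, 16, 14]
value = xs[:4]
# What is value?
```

xs has length 7. The slice xs[:4] selects indices [0, 1, 2, 3] (0->16, 1->20, 2->19, 3->8), giving [16, 20, 19, 8].

[16, 20, 19, 8]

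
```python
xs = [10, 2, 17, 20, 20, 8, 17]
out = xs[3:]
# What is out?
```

xs has length 7. The slice xs[3:] selects indices [3, 4, 5, 6] (3->20, 4->20, 5->8, 6->17), giving [20, 20, 8, 17].

[20, 20, 8, 17]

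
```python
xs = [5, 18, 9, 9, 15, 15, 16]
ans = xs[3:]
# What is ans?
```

xs has length 7. The slice xs[3:] selects indices [3, 4, 5, 6] (3->9, 4->15, 5->15, 6->16), giving [9, 15, 15, 16].

[9, 15, 15, 16]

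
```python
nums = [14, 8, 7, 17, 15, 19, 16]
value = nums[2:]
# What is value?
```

nums has length 7. The slice nums[2:] selects indices [2, 3, 4, 5, 6] (2->7, 3->17, 4->15, 5->19, 6->16), giving [7, 17, 15, 19, 16].

[7, 17, 15, 19, 16]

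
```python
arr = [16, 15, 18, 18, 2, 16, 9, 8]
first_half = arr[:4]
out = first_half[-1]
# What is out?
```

arr has length 8. The slice arr[:4] selects indices [0, 1, 2, 3] (0->16, 1->15, 2->18, 3->18), giving [16, 15, 18, 18]. So first_half = [16, 15, 18, 18]. Then first_half[-1] = 18.

18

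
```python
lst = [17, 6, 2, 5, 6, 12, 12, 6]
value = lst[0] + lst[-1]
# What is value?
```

lst has length 8. lst[0] = 17.
lst has length 8. Negative index -1 maps to positive index 8 + (-1) = 7. lst[7] = 6.
Sum: 17 + 6 = 23.

23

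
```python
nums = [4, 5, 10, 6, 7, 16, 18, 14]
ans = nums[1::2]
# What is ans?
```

nums has length 8. The slice nums[1::2] selects indices [1, 3, 5, 7] (1->5, 3->6, 5->16, 7->14), giving [5, 6, 16, 14].

[5, 6, 16, 14]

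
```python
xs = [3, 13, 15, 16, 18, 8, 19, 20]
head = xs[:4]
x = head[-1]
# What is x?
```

xs has length 8. The slice xs[:4] selects indices [0, 1, 2, 3] (0->3, 1->13, 2->15, 3->16), giving [3, 13, 15, 16]. So head = [3, 13, 15, 16]. Then head[-1] = 16.

16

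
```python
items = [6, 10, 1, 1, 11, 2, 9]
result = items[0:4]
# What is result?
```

items has length 7. The slice items[0:4] selects indices [0, 1, 2, 3] (0->6, 1->10, 2->1, 3->1), giving [6, 10, 1, 1].

[6, 10, 1, 1]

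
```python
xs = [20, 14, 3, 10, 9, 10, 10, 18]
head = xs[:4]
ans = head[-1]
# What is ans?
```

xs has length 8. The slice xs[:4] selects indices [0, 1, 2, 3] (0->20, 1->14, 2->3, 3->10), giving [20, 14, 3, 10]. So head = [20, 14, 3, 10]. Then head[-1] = 10.

10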